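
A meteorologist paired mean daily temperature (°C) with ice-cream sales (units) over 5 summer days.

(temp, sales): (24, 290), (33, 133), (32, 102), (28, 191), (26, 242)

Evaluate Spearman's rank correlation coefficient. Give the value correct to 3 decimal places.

-0.900

Rank temp: 1, 5, 4, 3, 2
Rank sales: 5, 2, 1, 3, 4
d = rank(temp) − rank(sales): -4, 3, 3, 0, -2; Σd² = 38
ρ = 1 − 6Σd² / [n(n²−1)] = 1 − 6×38 / (5×24) = 1 − 228/120 ≈ -0.900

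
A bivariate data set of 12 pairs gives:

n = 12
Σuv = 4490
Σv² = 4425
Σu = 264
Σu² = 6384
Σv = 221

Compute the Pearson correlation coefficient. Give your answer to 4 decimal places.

-0.8228

r = (nΣuv − ΣuΣv) / √[(nΣu² − (Σu)²)(nΣv² − (Σv)²)]
Numerator: 12×4490 − 264×221 = -4464
Denominator: √[(76608 − 69696)(53100 − 48841)] = √[6912 × 4259] = 5425.6988
r = -4464 / 5425.6988 ≈ -0.8228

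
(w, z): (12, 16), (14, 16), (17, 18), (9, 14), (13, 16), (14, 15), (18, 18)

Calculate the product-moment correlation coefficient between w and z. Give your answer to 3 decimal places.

n = 7, Σw = 97, Σz = 113, Σw² = 1399, Σz² = 1837, Σwz = 1590
nΣwz − ΣwΣz = 11130 − 10961 = 169
nΣw² − (Σw)² = 9793 − 9409 = 384; nΣz² − (Σz)² = 12859 − 12769 = 90
r = 169 / √(384 × 90) = 169 / 185.9032 ≈ 0.909

0.909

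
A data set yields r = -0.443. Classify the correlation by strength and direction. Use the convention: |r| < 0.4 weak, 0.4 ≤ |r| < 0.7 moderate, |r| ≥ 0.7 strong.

moderate negative

r = -0.443 < 0 so the relationship is negative.
|r| = 0.443, which falls in the moderate range.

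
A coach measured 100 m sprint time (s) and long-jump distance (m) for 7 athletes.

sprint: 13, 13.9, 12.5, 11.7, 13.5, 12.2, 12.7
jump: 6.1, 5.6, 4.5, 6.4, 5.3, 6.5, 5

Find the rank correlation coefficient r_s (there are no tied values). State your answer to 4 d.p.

-0.3571

Rank sprint: 5, 7, 3, 1, 6, 2, 4
Rank jump: 5, 4, 1, 6, 3, 7, 2
d = rank(sprint) − rank(jump): 0, 3, 2, -5, 3, -5, 2; Σd² = 76
ρ = 1 − 6Σd² / [n(n²−1)] = 1 − 6×76 / (7×48) = 1 − 456/336 ≈ -0.3571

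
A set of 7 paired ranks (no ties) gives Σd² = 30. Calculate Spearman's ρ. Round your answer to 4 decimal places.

ρ = 1 − 6Σd² / [n(n²−1)] = 1 − 6×30 / (7×48)
  = 1 − 180/336 = 1 − 0.53571 ≈ 0.4643

0.4643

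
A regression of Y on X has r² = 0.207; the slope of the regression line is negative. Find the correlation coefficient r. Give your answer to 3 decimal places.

|r| = √0.207 = 0.455
The association is negative, so r = −0.455.

-0.455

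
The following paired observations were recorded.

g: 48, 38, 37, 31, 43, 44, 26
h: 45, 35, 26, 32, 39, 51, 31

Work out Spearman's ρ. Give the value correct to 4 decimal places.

0.8571

Rank g: 7, 4, 3, 2, 5, 6, 1
Rank h: 6, 4, 1, 3, 5, 7, 2
d = rank(g) − rank(h): 1, 0, 2, -1, 0, -1, -1; Σd² = 8
ρ = 1 − 6Σd² / [n(n²−1)] = 1 − 6×8 / (7×48) = 1 − 48/336 ≈ 0.8571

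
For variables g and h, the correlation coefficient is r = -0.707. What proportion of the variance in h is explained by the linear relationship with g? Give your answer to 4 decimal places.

0.4998

r² = (-0.707)² = 0.4998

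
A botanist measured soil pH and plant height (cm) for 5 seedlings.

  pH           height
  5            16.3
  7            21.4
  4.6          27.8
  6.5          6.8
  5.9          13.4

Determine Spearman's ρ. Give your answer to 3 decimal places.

-0.400

Rank pH: 2, 5, 1, 4, 3
Rank height: 3, 4, 5, 1, 2
d = rank(pH) − rank(height): -1, 1, -4, 3, 1; Σd² = 28
ρ = 1 − 6Σd² / [n(n²−1)] = 1 − 6×28 / (5×24) = 1 − 168/120 ≈ -0.400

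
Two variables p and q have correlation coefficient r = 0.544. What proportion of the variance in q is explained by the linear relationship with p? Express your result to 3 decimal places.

0.296

r² = (0.544)² = 0.296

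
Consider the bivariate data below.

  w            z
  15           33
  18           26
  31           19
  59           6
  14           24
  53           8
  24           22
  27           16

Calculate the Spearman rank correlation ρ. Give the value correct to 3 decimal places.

-0.905

Rank w: 2, 3, 6, 8, 1, 7, 4, 5
Rank z: 8, 7, 4, 1, 6, 2, 5, 3
d = rank(w) − rank(z): -6, -4, 2, 7, -5, 5, -1, 2; Σd² = 160
ρ = 1 − 6Σd² / [n(n²−1)] = 1 − 6×160 / (8×63) = 1 − 960/504 ≈ -0.905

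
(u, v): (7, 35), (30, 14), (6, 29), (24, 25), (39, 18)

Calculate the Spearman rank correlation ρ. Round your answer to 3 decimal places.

-0.800

Rank u: 2, 4, 1, 3, 5
Rank v: 5, 1, 4, 3, 2
d = rank(u) − rank(v): -3, 3, -3, 0, 3; Σd² = 36
ρ = 1 − 6Σd² / [n(n²−1)] = 1 − 6×36 / (5×24) = 1 − 216/120 ≈ -0.800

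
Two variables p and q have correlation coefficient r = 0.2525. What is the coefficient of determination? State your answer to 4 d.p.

0.0638

r² = (0.2525)² = 0.0638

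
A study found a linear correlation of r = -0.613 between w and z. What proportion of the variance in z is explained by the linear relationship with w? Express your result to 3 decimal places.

r² = (-0.613)² = 0.376

0.376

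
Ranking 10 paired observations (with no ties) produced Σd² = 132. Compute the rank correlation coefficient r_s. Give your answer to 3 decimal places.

0.200

ρ = 1 − 6Σd² / [n(n²−1)] = 1 − 6×132 / (10×99)
  = 1 − 792/990 = 1 − 0.8000 ≈ 0.200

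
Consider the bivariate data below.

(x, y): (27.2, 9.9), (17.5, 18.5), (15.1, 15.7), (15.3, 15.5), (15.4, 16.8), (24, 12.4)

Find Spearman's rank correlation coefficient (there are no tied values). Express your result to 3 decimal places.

Rank x: 6, 4, 1, 2, 3, 5
Rank y: 1, 6, 4, 3, 5, 2
d = rank(x) − rank(y): 5, -2, -3, -1, -2, 3; Σd² = 52
ρ = 1 − 6Σd² / [n(n²−1)] = 1 − 6×52 / (6×35) = 1 − 312/210 ≈ -0.486

-0.486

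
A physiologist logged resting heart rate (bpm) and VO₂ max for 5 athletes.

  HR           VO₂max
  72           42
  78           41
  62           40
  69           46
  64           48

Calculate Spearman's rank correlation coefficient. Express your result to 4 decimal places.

0.0000

Rank HR: 4, 5, 1, 3, 2
Rank VO₂max: 3, 2, 1, 4, 5
d = rank(HR) − rank(VO₂max): 1, 3, 0, -1, -3; Σd² = 20
ρ = 1 − 6Σd² / [n(n²−1)] = 1 − 6×20 / (5×24) = 1 − 120/120 ≈ 0.0000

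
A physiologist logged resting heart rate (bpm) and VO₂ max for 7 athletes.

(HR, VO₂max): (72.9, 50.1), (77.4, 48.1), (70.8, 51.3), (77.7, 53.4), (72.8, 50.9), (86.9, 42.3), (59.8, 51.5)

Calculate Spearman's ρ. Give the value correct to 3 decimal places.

-0.464

Rank HR: 4, 5, 2, 6, 3, 7, 1
Rank VO₂max: 3, 2, 5, 7, 4, 1, 6
d = rank(HR) − rank(VO₂max): 1, 3, -3, -1, -1, 6, -5; Σd² = 82
ρ = 1 − 6Σd² / [n(n²−1)] = 1 − 6×82 / (7×48) = 1 − 492/336 ≈ -0.464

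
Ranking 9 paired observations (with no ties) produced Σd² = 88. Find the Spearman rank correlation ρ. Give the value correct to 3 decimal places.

0.267

ρ = 1 − 6Σd² / [n(n²−1)] = 1 − 6×88 / (9×80)
  = 1 − 528/720 = 1 − 0.7333 ≈ 0.267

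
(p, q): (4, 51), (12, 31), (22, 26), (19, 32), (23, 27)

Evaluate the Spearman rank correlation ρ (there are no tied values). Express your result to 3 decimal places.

Rank p: 1, 2, 4, 3, 5
Rank q: 5, 3, 1, 4, 2
d = rank(p) − rank(q): -4, -1, 3, -1, 3; Σd² = 36
ρ = 1 − 6Σd² / [n(n²−1)] = 1 − 6×36 / (5×24) = 1 − 216/120 ≈ -0.800

-0.800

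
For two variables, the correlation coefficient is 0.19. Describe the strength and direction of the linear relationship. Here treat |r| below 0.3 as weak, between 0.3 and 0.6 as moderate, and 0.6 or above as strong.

r = 0.19 > 0 so the relationship is positive.
|r| = 0.19, which falls in the weak range.

weak positive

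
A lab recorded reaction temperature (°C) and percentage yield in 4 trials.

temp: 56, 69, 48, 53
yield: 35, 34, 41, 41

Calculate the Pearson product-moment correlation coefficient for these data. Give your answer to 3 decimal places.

n = 4, Σx = 226, Σy = 151, Σx² = 13010, Σy² = 5743, Σxy = 8447
nΣxy − ΣxΣy = 33788 − 34126 = -338
nΣx² − (Σx)² = 52040 − 51076 = 964; nΣy² − (Σy)² = 22972 − 22801 = 171
r = -338 / √(964 × 171) = -338 / 406.0099 ≈ -0.832

-0.832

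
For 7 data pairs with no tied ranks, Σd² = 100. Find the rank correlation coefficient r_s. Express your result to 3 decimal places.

ρ = 1 − 6Σd² / [n(n²−1)] = 1 − 6×100 / (7×48)
  = 1 − 600/336 = 1 − 1.7857 ≈ -0.786

-0.786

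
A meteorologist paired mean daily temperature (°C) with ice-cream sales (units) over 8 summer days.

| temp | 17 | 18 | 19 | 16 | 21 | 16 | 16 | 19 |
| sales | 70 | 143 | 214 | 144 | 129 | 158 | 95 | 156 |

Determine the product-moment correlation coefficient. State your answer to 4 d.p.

0.3067

n = 8, Σx = 142, Σy = 1109, Σx² = 2544, Σy² = 166847, Σxy = 19855
nΣxy − ΣxΣy = 158840 − 157478 = 1362
nΣx² − (Σx)² = 20352 − 20164 = 188; nΣy² − (Σy)² = 1334776 − 1229881 = 104895
r = 1362 / √(188 × 104895) = 1362 / 4440.7499 ≈ 0.3067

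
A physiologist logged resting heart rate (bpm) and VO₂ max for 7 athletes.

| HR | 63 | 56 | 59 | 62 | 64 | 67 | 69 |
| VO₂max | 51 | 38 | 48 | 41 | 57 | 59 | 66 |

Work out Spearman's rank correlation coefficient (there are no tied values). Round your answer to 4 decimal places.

0.9643

Rank HR: 4, 1, 2, 3, 5, 6, 7
Rank VO₂max: 4, 1, 3, 2, 5, 6, 7
d = rank(HR) − rank(VO₂max): 0, 0, -1, 1, 0, 0, 0; Σd² = 2
ρ = 1 − 6Σd² / [n(n²−1)] = 1 − 6×2 / (7×48) = 1 − 12/336 ≈ 0.9643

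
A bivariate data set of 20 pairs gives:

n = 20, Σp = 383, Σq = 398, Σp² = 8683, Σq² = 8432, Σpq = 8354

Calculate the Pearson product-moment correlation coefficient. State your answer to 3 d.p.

r = (nΣpq − ΣpΣq) / √[(nΣp² − (Σp)²)(nΣq² − (Σq)²)]
Numerator: 20×8354 − 383×398 = 14646
Denominator: √[(173660 − 146689)(168640 − 158404)] = √[26971 × 10236] = 16615.5095
r = 14646 / 16615.5095 ≈ 0.881

0.881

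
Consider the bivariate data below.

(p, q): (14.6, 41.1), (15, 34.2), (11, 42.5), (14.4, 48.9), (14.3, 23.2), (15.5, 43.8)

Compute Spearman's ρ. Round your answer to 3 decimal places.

Rank p: 4, 5, 1, 3, 2, 6
Rank q: 3, 2, 4, 6, 1, 5
d = rank(p) − rank(q): 1, 3, -3, -3, 1, 1; Σd² = 30
ρ = 1 − 6Σd² / [n(n²−1)] = 1 − 6×30 / (6×35) = 1 − 180/210 ≈ 0.143

0.143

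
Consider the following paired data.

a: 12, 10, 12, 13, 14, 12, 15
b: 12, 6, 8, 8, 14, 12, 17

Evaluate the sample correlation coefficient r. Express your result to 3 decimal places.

0.824

n = 7, Σa = 88, Σb = 77, Σa² = 1122, Σb² = 937, Σab = 999
nΣab − ΣaΣb = 6993 − 6776 = 217
nΣa² − (Σa)² = 7854 − 7744 = 110; nΣb² − (Σb)² = 6559 − 5929 = 630
r = 217 / √(110 × 630) = 217 / 263.2489 ≈ 0.824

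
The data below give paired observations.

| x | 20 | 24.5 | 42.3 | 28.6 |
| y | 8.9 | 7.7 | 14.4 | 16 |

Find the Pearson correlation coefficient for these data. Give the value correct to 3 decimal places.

n = 4, Σx = 115.4, Σy = 47, Σx² = 3607.5, Σy² = 601.86, Σxy = 1433.37
nΣxy − ΣxΣy = 5733.48 − 5423.8 = 309.68
nΣx² − (Σx)² = 14430 − 13317.16 = 1112.84; nΣy² − (Σy)² = 2407.44 − 2209 = 198.44
r = 309.68 / √(1112.84 × 198.44) = 309.68 / 469.9276 ≈ 0.659

0.659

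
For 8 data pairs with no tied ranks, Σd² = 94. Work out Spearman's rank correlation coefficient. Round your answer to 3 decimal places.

ρ = 1 − 6Σd² / [n(n²−1)] = 1 − 6×94 / (8×63)
  = 1 − 564/504 = 1 − 1.1190 ≈ -0.119

-0.119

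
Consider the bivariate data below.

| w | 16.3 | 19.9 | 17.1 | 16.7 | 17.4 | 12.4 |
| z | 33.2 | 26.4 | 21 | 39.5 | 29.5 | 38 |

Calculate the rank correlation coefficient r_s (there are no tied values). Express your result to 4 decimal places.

Rank w: 2, 6, 4, 3, 5, 1
Rank z: 4, 2, 1, 6, 3, 5
d = rank(w) − rank(z): -2, 4, 3, -3, 2, -4; Σd² = 58
ρ = 1 − 6Σd² / [n(n²−1)] = 1 − 6×58 / (6×35) = 1 − 348/210 ≈ -0.6571

-0.6571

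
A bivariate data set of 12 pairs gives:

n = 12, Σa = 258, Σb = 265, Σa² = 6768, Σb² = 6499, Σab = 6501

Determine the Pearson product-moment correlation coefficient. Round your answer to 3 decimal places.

0.904

r = (nΣab − ΣaΣb) / √[(nΣa² − (Σa)²)(nΣb² − (Σb)²)]
Numerator: 12×6501 − 258×265 = 9642
Denominator: √[(81216 − 66564)(77988 − 70225)] = √[14652 × 7763] = 10665.0586
r = 9642 / 10665.0586 ≈ 0.904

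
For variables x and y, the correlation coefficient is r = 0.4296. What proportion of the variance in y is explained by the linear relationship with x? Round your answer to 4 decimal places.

r² = (0.4296)² = 0.1846

0.1846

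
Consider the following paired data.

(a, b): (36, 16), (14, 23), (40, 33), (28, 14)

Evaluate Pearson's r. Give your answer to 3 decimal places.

0.247

n = 4, Σa = 118, Σb = 86, Σa² = 3876, Σb² = 2070, Σab = 2610
nΣab − ΣaΣb = 10440 − 10148 = 292
nΣa² − (Σa)² = 15504 − 13924 = 1580; nΣb² − (Σb)² = 8280 − 7396 = 884
r = 292 / √(1580 × 884) = 292 / 1181.8291 ≈ 0.247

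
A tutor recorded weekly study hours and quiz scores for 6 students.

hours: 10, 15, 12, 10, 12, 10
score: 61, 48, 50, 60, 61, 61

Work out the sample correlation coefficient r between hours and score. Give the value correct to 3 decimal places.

-0.820

n = 6, Σx = 69, Σy = 341, Σx² = 813, Σy² = 19567, Σxy = 3872
nΣxy − ΣxΣy = 23232 − 23529 = -297
nΣx² − (Σx)² = 4878 − 4761 = 117; nΣy² − (Σy)² = 117402 − 116281 = 1121
r = -297 / √(117 × 1121) = -297 / 362.1560 ≈ -0.820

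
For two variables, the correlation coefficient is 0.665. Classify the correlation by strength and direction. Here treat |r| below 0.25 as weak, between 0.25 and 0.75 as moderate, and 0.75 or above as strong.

moderate positive

r = 0.665 > 0 so the relationship is positive.
|r| = 0.665, which falls in the moderate range.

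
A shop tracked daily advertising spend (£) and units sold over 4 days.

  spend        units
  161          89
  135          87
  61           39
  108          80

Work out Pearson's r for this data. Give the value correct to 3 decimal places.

n = 4, Σx = 465, Σy = 295, Σx² = 59531, Σy² = 23411, Σxy = 37093
nΣxy − ΣxΣy = 148372 − 137175 = 11197
nΣx² − (Σx)² = 238124 − 216225 = 21899; nΣy² − (Σy)² = 93644 − 87025 = 6619
r = 11197 / √(21899 × 6619) = 11197 / 12039.4967 ≈ 0.930

0.930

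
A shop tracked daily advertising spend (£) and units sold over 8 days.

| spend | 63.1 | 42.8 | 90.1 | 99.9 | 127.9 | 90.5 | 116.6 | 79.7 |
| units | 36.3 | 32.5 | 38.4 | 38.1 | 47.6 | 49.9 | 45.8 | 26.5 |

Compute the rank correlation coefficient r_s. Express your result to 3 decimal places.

0.738

Rank spend: 2, 1, 4, 6, 8, 5, 7, 3
Rank units: 3, 2, 5, 4, 7, 8, 6, 1
d = rank(spend) − rank(units): -1, -1, -1, 2, 1, -3, 1, 2; Σd² = 22
ρ = 1 − 6Σd² / [n(n²−1)] = 1 − 6×22 / (8×63) = 1 − 132/504 ≈ 0.738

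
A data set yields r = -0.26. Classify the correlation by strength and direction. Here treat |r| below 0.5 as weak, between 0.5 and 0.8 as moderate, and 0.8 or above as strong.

r = -0.26 < 0 so the relationship is negative.
|r| = 0.26, which falls in the weak range.

weak negative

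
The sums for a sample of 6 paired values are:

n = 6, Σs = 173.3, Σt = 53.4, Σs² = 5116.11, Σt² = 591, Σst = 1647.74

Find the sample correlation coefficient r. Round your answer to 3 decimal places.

r = (nΣst − ΣsΣt) / √[(nΣs² − (Σs)²)(nΣt² − (Σt)²)]
Numerator: 6×1647.74 − 173.3×53.4 = 632.22
Denominator: √[(30696.66 − 30032.89)(3546 − 2851.56)] = √[663.77 × 694.44] = 678.9318
r = 632.22 / 678.9318 ≈ 0.931

0.931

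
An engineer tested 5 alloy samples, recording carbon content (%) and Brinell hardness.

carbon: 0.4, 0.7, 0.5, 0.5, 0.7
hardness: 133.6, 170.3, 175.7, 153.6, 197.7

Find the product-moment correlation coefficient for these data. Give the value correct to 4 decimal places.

n = 5, Σx = 2.8, Σy = 830.9, Σx² = 1.64, Σy² = 140399.79, Σxy = 475.69
nΣxy − ΣxΣy = 2378.45 − 2326.52 = 51.93
nΣx² − (Σx)² = 8.2 − 7.84 = 0.36; nΣy² − (Σy)² = 701998.95 − 690394.81 = 11604.14
r = 51.93 / √(0.36 × 11604.14) = 51.93 / 64.6335 ≈ 0.8035

0.8035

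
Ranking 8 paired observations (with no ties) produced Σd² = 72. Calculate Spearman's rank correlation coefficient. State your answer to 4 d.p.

ρ = 1 − 6Σd² / [n(n²−1)] = 1 − 6×72 / (8×63)
  = 1 − 432/504 = 1 − 0.85714 ≈ 0.1429

0.1429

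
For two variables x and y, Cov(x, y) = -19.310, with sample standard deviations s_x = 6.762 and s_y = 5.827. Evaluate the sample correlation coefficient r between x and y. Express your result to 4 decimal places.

r = Cov(x,y) / (s_x · s_y) = -19.310 / (6.762 × 5.827)
  = -19.310 / 39.4022 ≈ -0.4901

-0.4901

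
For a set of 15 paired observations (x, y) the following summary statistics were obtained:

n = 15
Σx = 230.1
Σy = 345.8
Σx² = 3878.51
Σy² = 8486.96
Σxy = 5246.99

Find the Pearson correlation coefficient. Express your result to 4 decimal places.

r = (nΣxy − ΣxΣy) / √[(nΣx² − (Σx)²)(nΣy² − (Σy)²)]
Numerator: 15×5246.99 − 230.1×345.8 = -863.73
Denominator: √[(58177.65 − 52946.01)(127304.4 − 119577.64)] = √[5231.64 × 7726.76] = 6357.9577
r = -863.73 / 6357.9577 ≈ -0.1359

-0.1359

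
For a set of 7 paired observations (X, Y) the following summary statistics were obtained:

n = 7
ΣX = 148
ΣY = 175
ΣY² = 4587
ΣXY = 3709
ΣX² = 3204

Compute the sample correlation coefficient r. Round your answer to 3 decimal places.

0.071

r = (nΣXY − ΣXΣY) / √[(nΣX² − (ΣX)²)(nΣY² − (ΣY)²)]
Numerator: 7×3709 − 148×175 = 63
Denominator: √[(22428 − 21904)(32109 − 30625)] = √[524 × 1484] = 881.8254
r = 63 / 881.8254 ≈ 0.071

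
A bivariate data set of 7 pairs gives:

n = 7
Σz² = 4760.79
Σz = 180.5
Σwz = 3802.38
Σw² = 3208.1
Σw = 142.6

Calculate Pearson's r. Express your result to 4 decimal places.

r = (nΣwz − ΣwΣz) / √[(nΣw² − (Σw)²)(nΣz² − (Σz)²)]
Numerator: 7×3802.38 − 142.6×180.5 = 877.36
Denominator: √[(22456.7 − 20334.76)(33325.53 − 32580.25)] = √[2121.94 × 745.28] = 1257.5530
r = 877.36 / 1257.5530 ≈ 0.6977

0.6977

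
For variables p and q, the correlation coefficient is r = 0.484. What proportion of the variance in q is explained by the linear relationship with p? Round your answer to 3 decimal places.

0.234

r² = (0.484)² = 0.234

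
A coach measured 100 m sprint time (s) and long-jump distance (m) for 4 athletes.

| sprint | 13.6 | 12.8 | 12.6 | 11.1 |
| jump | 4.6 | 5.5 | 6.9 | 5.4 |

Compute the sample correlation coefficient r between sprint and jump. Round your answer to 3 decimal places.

-0.241

n = 4, Σx = 50.1, Σy = 22.4, Σx² = 630.77, Σy² = 128.18, Σxy = 279.84
nΣxy − ΣxΣy = 1119.36 − 1122.24 = -2.88
nΣx² − (Σx)² = 2523.08 − 2510.01 = 13.07; nΣy² − (Σy)² = 512.72 − 501.76 = 10.96
r = -2.88 / √(13.07 × 10.96) = -2.88 / 11.9686 ≈ -0.241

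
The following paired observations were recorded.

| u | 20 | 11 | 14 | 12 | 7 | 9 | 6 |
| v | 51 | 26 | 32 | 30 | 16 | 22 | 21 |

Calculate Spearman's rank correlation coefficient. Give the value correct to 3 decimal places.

Rank u: 7, 4, 6, 5, 2, 3, 1
Rank v: 7, 4, 6, 5, 1, 3, 2
d = rank(u) − rank(v): 0, 0, 0, 0, 1, 0, -1; Σd² = 2
ρ = 1 − 6Σd² / [n(n²−1)] = 1 − 6×2 / (7×48) = 1 − 12/336 ≈ 0.964

0.964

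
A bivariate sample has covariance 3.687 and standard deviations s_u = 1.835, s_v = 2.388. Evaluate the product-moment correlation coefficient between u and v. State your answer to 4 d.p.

r = Cov(u,v) / (s_u · s_v) = 3.687 / (1.835 × 2.388)
  = 3.687 / 4.3820 ≈ 0.8414

0.8414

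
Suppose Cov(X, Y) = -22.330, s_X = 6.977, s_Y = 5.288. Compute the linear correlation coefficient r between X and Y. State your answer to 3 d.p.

-0.605

r = Cov(X,Y) / (s_X · s_Y) = -22.330 / (6.977 × 5.288)
  = -22.330 / 36.8944 ≈ -0.605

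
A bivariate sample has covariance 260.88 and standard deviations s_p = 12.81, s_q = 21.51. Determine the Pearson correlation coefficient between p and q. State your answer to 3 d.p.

0.947

r = Cov(p,q) / (s_p · s_q) = 260.88 / (12.81 × 21.51)
  = 260.88 / 275.5431 ≈ 0.947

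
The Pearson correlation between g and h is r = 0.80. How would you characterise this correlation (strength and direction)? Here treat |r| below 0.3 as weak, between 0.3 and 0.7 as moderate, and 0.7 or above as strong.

strong positive

r = 0.80 > 0 so the relationship is positive.
|r| = 0.80, which falls in the strong range.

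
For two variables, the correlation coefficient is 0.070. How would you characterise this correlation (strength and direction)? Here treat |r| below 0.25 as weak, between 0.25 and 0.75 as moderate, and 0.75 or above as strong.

r = 0.070 > 0 so the relationship is positive.
|r| = 0.070, which falls in the weak range.

weak positive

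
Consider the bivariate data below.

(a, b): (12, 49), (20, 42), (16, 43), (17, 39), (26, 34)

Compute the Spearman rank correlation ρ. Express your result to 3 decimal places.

-0.900

Rank a: 1, 4, 2, 3, 5
Rank b: 5, 3, 4, 2, 1
d = rank(a) − rank(b): -4, 1, -2, 1, 4; Σd² = 38
ρ = 1 − 6Σd² / [n(n²−1)] = 1 − 6×38 / (5×24) = 1 − 228/120 ≈ -0.900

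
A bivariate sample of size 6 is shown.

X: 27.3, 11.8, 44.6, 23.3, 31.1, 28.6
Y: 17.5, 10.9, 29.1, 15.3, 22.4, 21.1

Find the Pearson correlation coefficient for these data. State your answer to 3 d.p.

n = 6, ΣX = 166.7, ΣY = 116.3, ΣX² = 5201.75, ΣY² = 2452.93, ΣXY = 3560.82
nΣXY − ΣXΣY = 21364.92 − 19387.21 = 1977.71
nΣX² − (ΣX)² = 31210.5 − 27788.89 = 3421.61; nΣY² − (ΣY)² = 14717.58 − 13525.69 = 1191.89
r = 1977.71 / √(3421.61 × 1191.89) = 1977.71 / 2019.4511 ≈ 0.979

0.979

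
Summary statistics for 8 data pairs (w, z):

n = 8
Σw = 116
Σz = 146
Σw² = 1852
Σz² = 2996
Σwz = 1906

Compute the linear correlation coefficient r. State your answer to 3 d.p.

-0.889

r = (nΣwz − ΣwΣz) / √[(nΣw² − (Σw)²)(nΣz² − (Σz)²)]
Numerator: 8×1906 − 116×146 = -1688
Denominator: √[(14816 − 13456)(23968 − 21316)] = √[1360 × 2652] = 1899.1366
r = -1688 / 1899.1366 ≈ -0.889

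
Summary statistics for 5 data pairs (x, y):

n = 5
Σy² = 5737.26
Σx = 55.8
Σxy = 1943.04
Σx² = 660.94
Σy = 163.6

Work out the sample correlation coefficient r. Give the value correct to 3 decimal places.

r = (nΣxy − ΣxΣy) / √[(nΣx² − (Σx)²)(nΣy² − (Σy)²)]
Numerator: 5×1943.04 − 55.8×163.6 = 586.32
Denominator: √[(3304.7 − 3113.64)(28686.3 − 26764.96)] = √[191.06 × 1921.34] = 605.8805
r = 586.32 / 605.8805 ≈ 0.968

0.968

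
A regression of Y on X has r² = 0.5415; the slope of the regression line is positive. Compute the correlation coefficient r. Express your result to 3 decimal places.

0.736

|r| = √0.5415 = 0.736
The association is positive, so r = 0.736.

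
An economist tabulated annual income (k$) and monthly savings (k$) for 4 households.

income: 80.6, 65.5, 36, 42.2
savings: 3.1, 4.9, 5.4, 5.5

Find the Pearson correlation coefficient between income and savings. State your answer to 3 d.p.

n = 4, Σx = 224.3, Σy = 18.9, Σx² = 13863.45, Σy² = 93.03, Σxy = 997.31
nΣxy − ΣxΣy = 3989.24 − 4239.27 = -250.03
nΣx² − (Σx)² = 55453.8 − 50310.49 = 5143.31; nΣy² − (Σy)² = 372.12 − 357.21 = 14.91
r = -250.03 / √(5143.31 × 14.91) = -250.03 / 276.9237 ≈ -0.903

-0.903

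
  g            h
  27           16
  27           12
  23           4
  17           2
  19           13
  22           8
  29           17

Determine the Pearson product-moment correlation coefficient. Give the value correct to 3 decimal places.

n = 7, Σg = 164, Σh = 72, Σg² = 3962, Σh² = 942, Σgh = 1798
nΣgh − ΣgΣh = 12586 − 11808 = 778
nΣg² − (Σg)² = 27734 − 26896 = 838; nΣh² − (Σh)² = 6594 − 5184 = 1410
r = 778 / √(838 × 1410) = 778 / 1087.0051 ≈ 0.716

0.716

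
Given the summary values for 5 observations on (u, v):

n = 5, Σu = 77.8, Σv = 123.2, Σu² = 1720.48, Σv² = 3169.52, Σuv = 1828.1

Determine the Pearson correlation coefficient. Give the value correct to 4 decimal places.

r = (nΣuv − ΣuΣv) / √[(nΣu² − (Σu)²)(nΣv² − (Σv)²)]
Numerator: 5×1828.1 − 77.8×123.2 = -444.46
Denominator: √[(8602.4 − 6052.84)(15847.6 − 15178.24)] = √[2549.56 × 669.36] = 1306.3589
r = -444.46 / 1306.3589 ≈ -0.3402

-0.3402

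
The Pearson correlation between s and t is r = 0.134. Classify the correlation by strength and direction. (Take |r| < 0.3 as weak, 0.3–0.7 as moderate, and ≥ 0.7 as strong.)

r = 0.134 > 0 so the relationship is positive.
|r| = 0.134, which falls in the weak range.

weak positive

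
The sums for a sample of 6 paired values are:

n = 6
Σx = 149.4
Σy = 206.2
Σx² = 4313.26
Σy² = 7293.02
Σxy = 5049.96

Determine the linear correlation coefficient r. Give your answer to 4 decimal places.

r = (nΣxy − ΣxΣy) / √[(nΣx² − (Σx)²)(nΣy² − (Σy)²)]
Numerator: 6×5049.96 − 149.4×206.2 = -506.52
Denominator: √[(25879.56 − 22320.36)(43758.12 − 42518.44)] = √[3559.2 × 1239.68] = 2100.5402
r = -506.52 / 2100.5402 ≈ -0.2411

-0.2411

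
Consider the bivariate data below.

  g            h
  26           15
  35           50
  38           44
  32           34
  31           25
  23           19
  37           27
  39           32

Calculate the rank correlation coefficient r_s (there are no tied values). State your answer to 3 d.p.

0.667

Rank g: 2, 5, 7, 4, 3, 1, 6, 8
Rank h: 1, 8, 7, 6, 3, 2, 4, 5
d = rank(g) − rank(h): 1, -3, 0, -2, 0, -1, 2, 3; Σd² = 28
ρ = 1 − 6Σd² / [n(n²−1)] = 1 − 6×28 / (8×63) = 1 − 168/504 ≈ 0.667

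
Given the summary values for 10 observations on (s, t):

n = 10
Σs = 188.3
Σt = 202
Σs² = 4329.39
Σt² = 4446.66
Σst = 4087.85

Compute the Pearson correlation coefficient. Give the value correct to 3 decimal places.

0.530

r = (nΣst − ΣsΣt) / √[(nΣs² − (Σs)²)(nΣt² − (Σt)²)]
Numerator: 10×4087.85 − 188.3×202 = 2841.9
Denominator: √[(43293.9 − 35456.89)(44466.6 − 40804)] = √[7837.01 × 3662.6] = 5357.5958
r = 2841.9 / 5357.5958 ≈ 0.530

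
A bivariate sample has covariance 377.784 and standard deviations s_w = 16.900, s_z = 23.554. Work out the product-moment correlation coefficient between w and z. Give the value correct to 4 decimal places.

0.9491

r = Cov(w,z) / (s_w · s_z) = 377.784 / (16.900 × 23.554)
  = 377.784 / 398.0626 ≈ 0.9491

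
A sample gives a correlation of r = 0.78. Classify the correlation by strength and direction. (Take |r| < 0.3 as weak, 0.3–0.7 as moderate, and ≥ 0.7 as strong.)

r = 0.78 > 0 so the relationship is positive.
|r| = 0.78, which falls in the strong range.

strong positive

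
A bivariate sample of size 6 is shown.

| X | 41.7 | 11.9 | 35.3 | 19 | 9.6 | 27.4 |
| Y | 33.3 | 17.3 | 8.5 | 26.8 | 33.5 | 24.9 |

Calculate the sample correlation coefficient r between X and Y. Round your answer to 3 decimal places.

-0.124

n = 6, ΣX = 144.9, ΣY = 144.3, ΣX² = 4330.51, ΣY² = 3940.93, ΣXY = 3407.59
nΣXY − ΣXΣY = 20445.54 − 20909.07 = -463.53
nΣX² − (ΣX)² = 25983.06 − 20996.01 = 4987.05; nΣY² − (ΣY)² = 23645.58 − 20822.49 = 2823.09
r = -463.53 / √(4987.05 × 2823.09) = -463.53 / 3752.1848 ≈ -0.124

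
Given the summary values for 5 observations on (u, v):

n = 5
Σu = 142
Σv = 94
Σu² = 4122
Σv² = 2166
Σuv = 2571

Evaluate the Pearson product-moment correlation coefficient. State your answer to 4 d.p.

-0.5228

r = (nΣuv − ΣuΣv) / √[(nΣu² − (Σu)²)(nΣv² − (Σv)²)]
Numerator: 5×2571 − 142×94 = -493
Denominator: √[(20610 − 20164)(10830 − 8836)] = √[446 × 1994] = 943.0398
r = -493 / 943.0398 ≈ -0.5228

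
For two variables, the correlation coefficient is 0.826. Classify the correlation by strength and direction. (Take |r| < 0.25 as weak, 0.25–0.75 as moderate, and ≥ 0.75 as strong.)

strong positive

r = 0.826 > 0 so the relationship is positive.
|r| = 0.826, which falls in the strong range.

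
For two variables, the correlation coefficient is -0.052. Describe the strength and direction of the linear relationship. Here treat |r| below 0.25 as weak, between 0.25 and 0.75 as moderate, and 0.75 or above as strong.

weak negative

r = -0.052 < 0 so the relationship is negative.
|r| = 0.052, which falls in the weak range.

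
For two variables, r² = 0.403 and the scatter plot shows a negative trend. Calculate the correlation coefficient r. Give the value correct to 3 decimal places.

|r| = √0.403 = 0.635
The association is negative, so r = −0.635.

-0.635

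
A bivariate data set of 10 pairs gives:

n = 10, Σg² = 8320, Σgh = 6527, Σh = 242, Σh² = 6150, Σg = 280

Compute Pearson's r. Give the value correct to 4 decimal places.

-0.6633

r = (nΣgh − ΣgΣh) / √[(nΣg² − (Σg)²)(nΣh² − (Σh)²)]
Numerator: 10×6527 − 280×242 = -2490
Denominator: √[(83200 − 78400)(61500 − 58564)] = √[4800 × 2936] = 3754.0378
r = -2490 / 3754.0378 ≈ -0.6633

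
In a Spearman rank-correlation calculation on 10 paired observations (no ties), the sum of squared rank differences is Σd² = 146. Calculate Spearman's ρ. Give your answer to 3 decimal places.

0.115

ρ = 1 − 6Σd² / [n(n²−1)] = 1 − 6×146 / (10×99)
  = 1 − 876/990 = 1 − 0.8848 ≈ 0.115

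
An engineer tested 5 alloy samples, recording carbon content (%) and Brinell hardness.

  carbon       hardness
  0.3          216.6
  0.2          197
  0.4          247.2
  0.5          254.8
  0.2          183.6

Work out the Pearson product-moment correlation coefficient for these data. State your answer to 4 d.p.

0.9706

n = 5, Σx = 1.6, Σy = 1099.2, Σx² = 0.58, Σy² = 245464.4, Σxy = 367.38
nΣxy − ΣxΣy = 1836.9 − 1758.72 = 78.18
nΣx² − (Σx)² = 2.9 − 2.56 = 0.34; nΣy² − (Σy)² = 1227322 − 1208240.64 = 19081.36
r = 78.18 / √(0.34 × 19081.36) = 78.18 / 80.5460 ≈ 0.9706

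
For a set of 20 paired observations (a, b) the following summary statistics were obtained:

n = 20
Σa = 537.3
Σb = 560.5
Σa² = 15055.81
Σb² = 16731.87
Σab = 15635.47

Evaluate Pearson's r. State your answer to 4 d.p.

0.7243

r = (nΣab − ΣaΣb) / √[(nΣa² − (Σa)²)(nΣb² − (Σb)²)]
Numerator: 20×15635.47 − 537.3×560.5 = 11552.75
Denominator: √[(301116.2 − 288691.29)(334637.4 − 314160.25)] = √[12424.91 × 20477.15] = 15950.7600
r = 11552.75 / 15950.7600 ≈ 0.7243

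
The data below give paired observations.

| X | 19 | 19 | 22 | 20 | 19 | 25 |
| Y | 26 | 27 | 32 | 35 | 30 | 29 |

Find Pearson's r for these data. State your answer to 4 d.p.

n = 6, ΣX = 124, ΣY = 179, ΣX² = 2592, ΣY² = 5395, ΣXY = 3706
nΣXY − ΣXΣY = 22236 − 22196 = 40
nΣX² − (ΣX)² = 15552 − 15376 = 176; nΣY² − (ΣY)² = 32370 − 32041 = 329
r = 40 / √(176 × 329) = 40 / 240.6325 ≈ 0.1662

0.1662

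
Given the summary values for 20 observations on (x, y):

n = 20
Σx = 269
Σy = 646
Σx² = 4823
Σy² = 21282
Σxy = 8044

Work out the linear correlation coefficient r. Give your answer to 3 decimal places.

-0.910

r = (nΣxy − ΣxΣy) / √[(nΣx² − (Σx)²)(nΣy² − (Σy)²)]
Numerator: 20×8044 − 269×646 = -12894
Denominator: √[(96460 − 72361)(425640 − 417316)] = √[24099 × 8324] = 14163.3356
r = -12894 / 14163.3356 ≈ -0.910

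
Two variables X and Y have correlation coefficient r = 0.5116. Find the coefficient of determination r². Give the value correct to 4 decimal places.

0.2617

r² = (0.5116)² = 0.2617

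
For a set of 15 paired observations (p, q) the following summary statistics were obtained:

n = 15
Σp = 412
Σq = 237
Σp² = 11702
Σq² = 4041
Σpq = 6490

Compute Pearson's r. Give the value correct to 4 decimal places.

r = (nΣpq − ΣpΣq) / √[(nΣp² − (Σp)²)(nΣq² − (Σq)²)]
Numerator: 15×6490 − 412×237 = -294
Denominator: √[(175530 − 169744)(60615 − 56169)] = √[5786 × 4446] = 5071.9381
r = -294 / 5071.9381 ≈ -0.0580

-0.0580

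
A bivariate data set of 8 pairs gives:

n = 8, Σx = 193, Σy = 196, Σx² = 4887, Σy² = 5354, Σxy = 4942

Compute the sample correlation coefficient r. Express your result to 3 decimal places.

r = (nΣxy − ΣxΣy) / √[(nΣx² − (Σx)²)(nΣy² − (Σy)²)]
Numerator: 8×4942 − 193×196 = 1708
Denominator: √[(39096 − 37249)(42832 − 38416)] = √[1847 × 4416] = 2855.9328
r = 1708 / 2855.9328 ≈ 0.598

0.598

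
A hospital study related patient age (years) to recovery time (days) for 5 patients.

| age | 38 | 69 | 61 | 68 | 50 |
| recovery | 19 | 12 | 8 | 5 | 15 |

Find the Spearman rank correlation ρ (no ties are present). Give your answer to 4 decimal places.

-0.7000

Rank age: 1, 5, 3, 4, 2
Rank recovery: 5, 3, 2, 1, 4
d = rank(age) − rank(recovery): -4, 2, 1, 3, -2; Σd² = 34
ρ = 1 − 6Σd² / [n(n²−1)] = 1 − 6×34 / (5×24) = 1 − 204/120 ≈ -0.7000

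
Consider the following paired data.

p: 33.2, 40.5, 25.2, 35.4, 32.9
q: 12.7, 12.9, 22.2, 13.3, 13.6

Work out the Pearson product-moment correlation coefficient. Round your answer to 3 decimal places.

n = 5, Σp = 167.2, Σq = 74.7, Σp² = 5713.1, Σq² = 1182.39, Σpq = 2421.79
nΣpq − ΣpΣq = 12108.95 − 12489.84 = -380.89
nΣp² − (Σp)² = 28565.5 − 27955.84 = 609.66; nΣq² − (Σq)² = 5911.95 − 5580.09 = 331.86
r = -380.89 / √(609.66 × 331.86) = -380.89 / 449.8019 ≈ -0.847

-0.847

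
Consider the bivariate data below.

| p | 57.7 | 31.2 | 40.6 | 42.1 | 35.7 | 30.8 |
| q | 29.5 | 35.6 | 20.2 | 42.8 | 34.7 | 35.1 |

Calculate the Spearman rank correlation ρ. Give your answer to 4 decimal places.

-0.2571

Rank p: 6, 2, 4, 5, 3, 1
Rank q: 2, 5, 1, 6, 3, 4
d = rank(p) − rank(q): 4, -3, 3, -1, 0, -3; Σd² = 44
ρ = 1 − 6Σd² / [n(n²−1)] = 1 − 6×44 / (6×35) = 1 − 264/210 ≈ -0.2571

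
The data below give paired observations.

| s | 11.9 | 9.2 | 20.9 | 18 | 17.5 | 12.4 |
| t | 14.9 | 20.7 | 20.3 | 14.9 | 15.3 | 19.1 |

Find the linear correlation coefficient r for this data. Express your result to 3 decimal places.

n = 6, Σs = 89.9, Σt = 105.2, Σs² = 1447.07, Σt² = 1883.5, Σst = 1564.81
nΣst − ΣsΣt = 9388.86 − 9457.48 = -68.62
nΣs² − (Σs)² = 8682.42 − 8082.01 = 600.41; nΣt² − (Σt)² = 11301 − 11067.04 = 233.96
r = -68.62 / √(600.41 × 233.96) = -68.62 / 374.7958 ≈ -0.183

-0.183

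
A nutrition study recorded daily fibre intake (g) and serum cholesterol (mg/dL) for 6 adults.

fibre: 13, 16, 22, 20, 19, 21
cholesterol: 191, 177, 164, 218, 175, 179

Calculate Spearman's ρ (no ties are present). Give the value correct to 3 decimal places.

Rank fibre: 1, 2, 6, 4, 3, 5
Rank cholesterol: 5, 3, 1, 6, 2, 4
d = rank(fibre) − rank(cholesterol): -4, -1, 5, -2, 1, 1; Σd² = 48
ρ = 1 − 6Σd² / [n(n²−1)] = 1 − 6×48 / (6×35) = 1 − 288/210 ≈ -0.371

-0.371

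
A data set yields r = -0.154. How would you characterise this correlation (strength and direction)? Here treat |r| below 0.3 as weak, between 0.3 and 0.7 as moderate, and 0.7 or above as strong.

weak negative

r = -0.154 < 0 so the relationship is negative.
|r| = 0.154, which falls in the weak range.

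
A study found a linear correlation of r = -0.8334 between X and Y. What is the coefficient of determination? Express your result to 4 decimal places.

0.6946

r² = (-0.8334)² = 0.6946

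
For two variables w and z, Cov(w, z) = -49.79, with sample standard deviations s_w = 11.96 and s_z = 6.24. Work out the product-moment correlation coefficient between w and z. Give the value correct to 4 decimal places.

-0.6672

r = Cov(w,z) / (s_w · s_z) = -49.79 / (11.96 × 6.24)
  = -49.79 / 74.6304 ≈ -0.6672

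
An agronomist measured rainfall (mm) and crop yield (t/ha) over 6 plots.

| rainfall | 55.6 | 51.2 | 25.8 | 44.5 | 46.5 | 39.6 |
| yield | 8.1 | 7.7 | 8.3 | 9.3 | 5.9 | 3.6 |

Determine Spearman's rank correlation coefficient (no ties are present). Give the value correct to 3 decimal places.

-0.086

Rank rainfall: 6, 5, 1, 3, 4, 2
Rank yield: 4, 3, 5, 6, 2, 1
d = rank(rainfall) − rank(yield): 2, 2, -4, -3, 2, 1; Σd² = 38
ρ = 1 − 6Σd² / [n(n²−1)] = 1 − 6×38 / (6×35) = 1 − 228/210 ≈ -0.086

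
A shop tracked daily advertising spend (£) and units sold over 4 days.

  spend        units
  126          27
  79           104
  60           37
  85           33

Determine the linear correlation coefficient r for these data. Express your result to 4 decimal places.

-0.3141

n = 4, Σx = 350, Σy = 201, Σx² = 32942, Σy² = 14003, Σxy = 16643
nΣxy − ΣxΣy = 66572 − 70350 = -3778
nΣx² − (Σx)² = 131768 − 122500 = 9268; nΣy² − (Σy)² = 56012 − 40401 = 15611
r = -3778 / √(9268 × 15611) = -3778 / 12028.4142 ≈ -0.3141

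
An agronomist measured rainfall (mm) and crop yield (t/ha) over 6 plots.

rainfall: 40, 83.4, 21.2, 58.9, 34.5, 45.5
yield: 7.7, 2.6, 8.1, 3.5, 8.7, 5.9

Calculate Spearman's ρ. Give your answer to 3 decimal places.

Rank rainfall: 3, 6, 1, 5, 2, 4
Rank yield: 4, 1, 5, 2, 6, 3
d = rank(rainfall) − rank(yield): -1, 5, -4, 3, -4, 1; Σd² = 68
ρ = 1 − 6Σd² / [n(n²−1)] = 1 − 6×68 / (6×35) = 1 − 408/210 ≈ -0.943

-0.943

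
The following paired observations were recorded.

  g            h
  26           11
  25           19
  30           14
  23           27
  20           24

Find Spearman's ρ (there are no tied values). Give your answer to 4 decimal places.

Rank g: 4, 3, 5, 2, 1
Rank h: 1, 3, 2, 5, 4
d = rank(g) − rank(h): 3, 0, 3, -3, -3; Σd² = 36
ρ = 1 − 6Σd² / [n(n²−1)] = 1 − 6×36 / (5×24) = 1 − 216/120 ≈ -0.8000

-0.8000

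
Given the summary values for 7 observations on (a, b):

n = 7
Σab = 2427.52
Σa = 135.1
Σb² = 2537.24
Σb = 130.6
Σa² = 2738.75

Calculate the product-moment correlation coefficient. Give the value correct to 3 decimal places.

-0.810

r = (nΣab − ΣaΣb) / √[(nΣa² − (Σa)²)(nΣb² − (Σb)²)]
Numerator: 7×2427.52 − 135.1×130.6 = -651.42
Denominator: √[(19171.25 − 18252.01)(17760.68 − 17056.36)] = √[919.24 × 704.32] = 804.6360
r = -651.42 / 804.6360 ≈ -0.810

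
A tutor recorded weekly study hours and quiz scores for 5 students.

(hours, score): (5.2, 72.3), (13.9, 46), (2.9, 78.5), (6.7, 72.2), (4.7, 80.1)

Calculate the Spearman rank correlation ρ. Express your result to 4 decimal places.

Rank hours: 3, 5, 1, 4, 2
Rank score: 3, 1, 4, 2, 5
d = rank(hours) − rank(score): 0, 4, -3, 2, -3; Σd² = 38
ρ = 1 − 6Σd² / [n(n²−1)] = 1 − 6×38 / (5×24) = 1 − 228/120 ≈ -0.9000

-0.9000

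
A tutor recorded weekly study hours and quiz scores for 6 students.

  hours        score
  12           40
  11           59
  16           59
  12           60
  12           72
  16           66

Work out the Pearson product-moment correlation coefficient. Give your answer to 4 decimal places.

n = 6, Σx = 79, Σy = 356, Σx² = 1065, Σy² = 21702, Σxy = 4713
nΣxy − ΣxΣy = 28278 − 28124 = 154
nΣx² − (Σx)² = 6390 − 6241 = 149; nΣy² − (Σy)² = 130212 − 126736 = 3476
r = 154 / √(149 × 3476) = 154 / 719.6694 ≈ 0.2140

0.2140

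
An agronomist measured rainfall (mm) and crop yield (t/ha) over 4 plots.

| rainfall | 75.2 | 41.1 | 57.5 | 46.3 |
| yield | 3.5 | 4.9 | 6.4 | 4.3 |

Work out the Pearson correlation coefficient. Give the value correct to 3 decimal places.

n = 4, Σx = 220.1, Σy = 19.1, Σx² = 12794.19, Σy² = 95.71, Σxy = 1031.68
nΣxy − ΣxΣy = 4126.72 − 4203.91 = -77.19
nΣx² − (Σx)² = 51176.76 − 48444.01 = 2732.75; nΣy² − (Σy)² = 382.84 − 364.81 = 18.03
r = -77.19 / √(2732.75 × 18.03) = -77.19 / 221.9718 ≈ -0.348

-0.348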